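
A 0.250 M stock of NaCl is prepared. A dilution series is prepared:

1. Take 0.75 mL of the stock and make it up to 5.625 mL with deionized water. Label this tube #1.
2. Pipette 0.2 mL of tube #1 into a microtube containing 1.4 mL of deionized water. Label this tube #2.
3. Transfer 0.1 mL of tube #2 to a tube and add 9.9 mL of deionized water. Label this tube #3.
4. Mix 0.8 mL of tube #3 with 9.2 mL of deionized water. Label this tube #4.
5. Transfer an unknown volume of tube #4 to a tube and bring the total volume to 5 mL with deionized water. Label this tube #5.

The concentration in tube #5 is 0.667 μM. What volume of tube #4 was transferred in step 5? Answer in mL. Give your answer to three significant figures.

1.00 mL

Step 1: 0.75 mL brought to 5.625 mL → factor 5.625/0.75 = 7.5
Step 2: 0.2 mL + 1.4 mL = 1.6 mL total → factor 1.6/0.2 = 8
Step 3: 0.1 mL + 9.9 mL = 10 mL total → factor 10/0.1 = 100
Step 4: 0.8 mL + 9.2 mL = 10 mL total → factor 10/0.8 = 12.5
Step 5: v brought to 5 mL → factor = 5 mL/v
Product of known-step factors = 75000
Overall factor = 0.250 M / (0.667 μM) = 3.7481 × 10^5
Step-5 factor = 3.7481 × 10^5 / 75000 = 4.9975
v = 5 mL / 4.9975 = 1.00 mL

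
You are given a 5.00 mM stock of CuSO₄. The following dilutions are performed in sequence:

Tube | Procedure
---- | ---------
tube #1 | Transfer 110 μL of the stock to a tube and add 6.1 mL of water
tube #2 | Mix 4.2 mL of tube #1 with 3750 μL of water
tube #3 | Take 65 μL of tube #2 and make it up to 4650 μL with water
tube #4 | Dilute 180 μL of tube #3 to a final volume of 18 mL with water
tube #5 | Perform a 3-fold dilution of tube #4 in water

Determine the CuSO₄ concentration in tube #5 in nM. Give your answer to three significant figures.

Step 1: 110 μL + 6.1 mL = 6210 μL total → factor 6210/110 = 56.455
Step 2: 4.2 mL + 3750 μL = 7.95 mL total → factor 7.95/4.2 = 1.8929
Step 3: 65 μL brought to 4650 μL → factor 4650/65 = 71.538
Step 4: 180 μL brought to 18 mL → factor 18000/180 = 100
Step 5: 3-fold → factor 3
Overall dilution factor = 56.455 × 1.8929 × 71.538 × 100 × 3 = 2.2934 × 10^6
Final = 5.00 mM / 2.2934 × 10^6 = 2.180 × 10^-6 mM = 2.18 nM

2.18 nM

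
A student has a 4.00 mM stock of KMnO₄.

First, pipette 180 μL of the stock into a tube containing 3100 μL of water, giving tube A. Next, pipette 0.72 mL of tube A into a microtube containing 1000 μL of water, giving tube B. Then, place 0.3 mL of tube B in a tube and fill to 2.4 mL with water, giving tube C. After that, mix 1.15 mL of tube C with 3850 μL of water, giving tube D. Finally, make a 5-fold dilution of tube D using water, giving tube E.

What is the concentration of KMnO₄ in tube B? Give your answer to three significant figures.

Step 1: 180 μL + 3100 μL = 3280 μL total → factor 3280/180 = 18.222
Step 2: 0.72 mL + 1000 μL = 1.72 mL total → factor 1.72/0.72 = 2.3889
Dilution factor through tube B = 18.222 × 2.3889 = 43.531
[tube B] = 4.00 mM / 43.531 = 0.0919 mM

0.0919 mM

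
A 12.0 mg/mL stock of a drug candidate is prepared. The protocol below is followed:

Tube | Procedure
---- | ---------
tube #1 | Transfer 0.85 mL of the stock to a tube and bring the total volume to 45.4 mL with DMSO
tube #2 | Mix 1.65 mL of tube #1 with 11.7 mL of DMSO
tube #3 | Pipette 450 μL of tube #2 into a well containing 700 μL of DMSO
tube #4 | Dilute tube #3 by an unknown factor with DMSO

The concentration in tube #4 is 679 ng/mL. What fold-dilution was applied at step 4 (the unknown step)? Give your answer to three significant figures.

16.0-fold

Step 1: 0.85 mL brought to 45.4 mL → factor 45.4/0.85 = 53.412
Step 2: 1.65 mL + 11.7 mL = 13.35 mL total → factor 13.35/1.65 = 8.0909
Step 3: 450 μL + 700 μL = 1150 μL total → factor 1150/450 = 2.5556
Step 4: unknown factor x
Product of known-step factors = 1104.4
Overall factor = 12.0 mg/mL / (679 ng/mL) = 17673
x = 17673 / 1104.4 = 16.0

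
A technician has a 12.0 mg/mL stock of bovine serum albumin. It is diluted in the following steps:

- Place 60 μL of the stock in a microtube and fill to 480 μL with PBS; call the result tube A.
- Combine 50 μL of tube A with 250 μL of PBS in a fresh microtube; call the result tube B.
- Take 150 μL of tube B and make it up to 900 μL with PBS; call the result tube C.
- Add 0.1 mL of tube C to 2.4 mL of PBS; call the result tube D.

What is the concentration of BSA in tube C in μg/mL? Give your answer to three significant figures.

Step 1: 60 μL brought to 480 μL → factor 480/60 = 8
Step 2: 50 μL + 250 μL = 300 μL total → factor 300/50 = 6
Step 3: 150 μL brought to 900 μL → factor 900/150 = 6
Dilution factor through tube C = 8 × 6 × 6 = 288
[tube C] = 12.0 mg/mL / 288 = 0.04167 mg/mL = 41.7 μg/mL

41.7 μg/mL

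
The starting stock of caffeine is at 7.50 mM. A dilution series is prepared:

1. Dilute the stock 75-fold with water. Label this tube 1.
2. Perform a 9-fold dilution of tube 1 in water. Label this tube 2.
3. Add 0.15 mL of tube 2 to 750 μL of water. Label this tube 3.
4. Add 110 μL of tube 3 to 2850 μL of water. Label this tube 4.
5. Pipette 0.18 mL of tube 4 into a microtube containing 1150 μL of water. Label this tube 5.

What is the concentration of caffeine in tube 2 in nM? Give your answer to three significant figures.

Step 1: 75-fold → factor 75
Step 2: 9-fold → factor 9
Dilution factor through tube 2 = 75 × 9 = 675
[tube 2] = 7.50 mM / 675 = 0.01111 mM = 1.11 × 10^4 nM

1.11 × 10^4 nM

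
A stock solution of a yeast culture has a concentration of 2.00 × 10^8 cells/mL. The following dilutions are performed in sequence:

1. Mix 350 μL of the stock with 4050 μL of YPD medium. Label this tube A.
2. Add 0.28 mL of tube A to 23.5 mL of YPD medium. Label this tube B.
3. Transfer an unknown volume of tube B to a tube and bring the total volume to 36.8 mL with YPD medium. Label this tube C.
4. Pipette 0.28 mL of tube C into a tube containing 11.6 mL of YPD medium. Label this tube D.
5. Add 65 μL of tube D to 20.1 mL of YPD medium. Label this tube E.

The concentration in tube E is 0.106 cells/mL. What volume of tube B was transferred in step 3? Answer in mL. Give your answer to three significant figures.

0.274 mL

Step 1: 350 μL + 4050 μL = 4400 μL total → factor 4400/350 = 12.571
Step 2: 0.28 mL + 23.5 mL = 23.78 mL total → factor 23.78/0.28 = 84.929
Step 3: v brought to 36.8 mL → factor = 36.8 mL/v
Step 4: 0.28 mL + 11.6 mL = 11.88 mL total → factor 11.88/0.28 = 42.429
Step 5: 65 μL + 20.1 mL = 20165 μL total → factor 20165/65 = 310.23
Product of known-step factors = 1.4053 × 10^7
Overall factor = 2.00 × 10^8 cells/mL / (0.106 cells/mL) = 1.8868 × 10^9
Step-3 factor = 1.8868 × 10^9 / 1.4053 × 10^7 = 134.26
v = 36.8 mL / 134.26 = 0.274 mL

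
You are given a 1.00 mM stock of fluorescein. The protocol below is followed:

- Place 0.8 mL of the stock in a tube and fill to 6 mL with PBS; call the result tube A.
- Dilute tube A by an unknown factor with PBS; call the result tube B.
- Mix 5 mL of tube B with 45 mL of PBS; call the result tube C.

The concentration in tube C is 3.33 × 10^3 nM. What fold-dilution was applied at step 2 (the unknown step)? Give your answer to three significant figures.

4.00-fold

Step 1: 0.8 mL brought to 6 mL → factor 6/0.8 = 7.5
Step 2: unknown factor x
Step 3: 5 mL + 45 mL = 50 mL total → factor 50/5 = 10
Product of known-step factors = 75
Overall factor = 1.00 mM / (3.33 × 10^3 nM) = 300.3
x = 300.3 / 75 = 4.00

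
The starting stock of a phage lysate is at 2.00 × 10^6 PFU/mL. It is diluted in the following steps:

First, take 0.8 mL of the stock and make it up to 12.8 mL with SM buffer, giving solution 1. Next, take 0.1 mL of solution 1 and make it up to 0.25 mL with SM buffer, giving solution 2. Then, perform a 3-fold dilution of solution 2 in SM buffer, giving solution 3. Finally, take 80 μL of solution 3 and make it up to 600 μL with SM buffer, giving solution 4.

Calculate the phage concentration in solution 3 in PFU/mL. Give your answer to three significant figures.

Step 1: 0.8 mL brought to 12.8 mL → factor 12.8/0.8 = 16
Step 2: 0.1 mL brought to 0.25 mL → factor 0.25/0.1 = 2.5
Step 3: 3-fold → factor 3
Dilution factor through solution 3 = 16 × 2.5 × 3 = 120
[solution 3] = 2.00 × 10^6 PFU/mL / 120 = 1.67 × 10^4 PFU/mL

1.67 × 10^4 PFU/mL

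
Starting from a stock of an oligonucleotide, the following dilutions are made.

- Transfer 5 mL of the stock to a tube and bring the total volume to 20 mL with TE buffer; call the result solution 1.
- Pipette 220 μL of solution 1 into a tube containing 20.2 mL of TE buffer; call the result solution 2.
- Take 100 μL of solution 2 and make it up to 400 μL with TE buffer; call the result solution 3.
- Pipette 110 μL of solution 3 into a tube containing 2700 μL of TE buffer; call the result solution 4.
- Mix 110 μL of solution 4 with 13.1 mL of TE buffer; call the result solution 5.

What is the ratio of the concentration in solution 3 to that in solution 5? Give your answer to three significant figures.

Step 1: 5 mL brought to 20 mL → factor 20/5 = 4
Step 2: 220 μL + 20.2 mL = 20420 μL total → factor 20420/220 = 92.818
Step 3: 100 μL brought to 400 μL → factor 400/100 = 4
Step 4: 110 μL + 2700 μL = 2810 μL total → factor 2810/110 = 25.545
Step 5: 110 μL + 13.1 mL = 13210 μL total → factor 13210/110 = 120.09
Dilution factor to solution 3 = 1485.1; to solution 5 = 4.5559 × 10^6
[solution 3]/[solution 5] = (factor to solution 5)/(factor to solution 3) = 4.5559 × 10^6/1485.1 = 3.07 × 10^3

3.07 × 10^3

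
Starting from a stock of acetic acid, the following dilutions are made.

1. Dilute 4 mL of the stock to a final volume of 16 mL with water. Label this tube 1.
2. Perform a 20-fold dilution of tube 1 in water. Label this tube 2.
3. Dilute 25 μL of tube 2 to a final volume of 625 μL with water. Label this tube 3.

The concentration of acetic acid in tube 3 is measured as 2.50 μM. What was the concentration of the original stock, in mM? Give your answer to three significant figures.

5.00 mM

Step 1: 4 mL brought to 16 mL → factor 16/4 = 4
Step 2: 20-fold → factor 20
Step 3: 25 μL brought to 625 μL → factor 625/25 = 25
Overall dilution factor = 4 × 20 × 25 = 2000
Stock = 2.50 μM × 2000 = 5000 μM = 5.00 mM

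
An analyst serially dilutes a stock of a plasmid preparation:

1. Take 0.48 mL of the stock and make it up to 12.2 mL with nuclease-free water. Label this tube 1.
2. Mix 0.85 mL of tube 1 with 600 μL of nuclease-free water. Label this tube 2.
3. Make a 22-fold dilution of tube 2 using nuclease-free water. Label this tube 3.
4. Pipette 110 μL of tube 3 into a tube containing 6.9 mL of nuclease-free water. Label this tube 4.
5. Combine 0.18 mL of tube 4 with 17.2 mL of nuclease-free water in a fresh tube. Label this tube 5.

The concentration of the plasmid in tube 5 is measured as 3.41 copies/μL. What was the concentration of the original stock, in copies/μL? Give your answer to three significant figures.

2.00 × 10^7 copies/μL

Step 1: 0.48 mL brought to 12.2 mL → factor 12.2/0.48 = 25.417
Step 2: 0.85 mL + 600 μL = 1.45 mL total → factor 1.45/0.85 = 1.7059
Step 3: 22-fold → factor 22
Step 4: 110 μL + 6.9 mL = 7010 μL total → factor 7010/110 = 63.727
Step 5: 0.18 mL + 17.2 mL = 17.38 mL total → factor 17.38/0.18 = 96.556
Overall dilution factor = 25.417 × 1.7059 × 22 × 63.727 × 96.556 = 5.8694 × 10^6
Stock = 3.41 copies/μL × 5.8694 × 10^6 = 2.00 × 10^7 copies/μL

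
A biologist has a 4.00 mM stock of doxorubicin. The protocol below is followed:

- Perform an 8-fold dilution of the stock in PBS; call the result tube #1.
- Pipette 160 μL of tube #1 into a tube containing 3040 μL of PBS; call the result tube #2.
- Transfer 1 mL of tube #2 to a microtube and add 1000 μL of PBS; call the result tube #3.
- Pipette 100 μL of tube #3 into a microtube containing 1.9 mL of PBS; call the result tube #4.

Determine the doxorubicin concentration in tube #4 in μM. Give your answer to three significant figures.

Step 1: 8-fold → factor 8
Step 2: 160 μL + 3040 μL = 3200 μL total → factor 3200/160 = 20
Step 3: 1 mL + 1000 μL = 2 mL total → factor 2/1 = 2
Step 4: 100 μL + 1.9 mL = 2000 μL total → factor 2000/100 = 20
Overall dilution factor = 8 × 20 × 2 × 20 = 6400
Final = 4.00 mM / 6400 = 0.0006250 mM = 0.625 μM

0.625 μM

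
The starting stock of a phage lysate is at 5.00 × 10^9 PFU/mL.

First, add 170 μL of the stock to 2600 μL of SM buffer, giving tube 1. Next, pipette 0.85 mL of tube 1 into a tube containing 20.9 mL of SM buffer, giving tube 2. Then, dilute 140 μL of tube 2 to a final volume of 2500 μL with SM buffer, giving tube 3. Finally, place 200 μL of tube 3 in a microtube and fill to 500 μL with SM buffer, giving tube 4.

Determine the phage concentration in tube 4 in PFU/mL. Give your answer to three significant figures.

2.69 × 10^5 PFU/mL

Step 1: 170 μL + 2600 μL = 2770 μL total → factor 2770/170 = 16.294
Step 2: 0.85 mL + 20.9 mL = 21.75 mL total → factor 21.75/0.85 = 25.588
Step 3: 140 μL brought to 2500 μL → factor 2500/140 = 17.857
Step 4: 200 μL brought to 500 μL → factor 500/200 = 2.5
Overall dilution factor = 16.294 × 25.588 × 17.857 × 2.5 = 18613
Final = 5.00 × 10^9 PFU/mL / 18613 = 2.69 × 10^5 PFU/mL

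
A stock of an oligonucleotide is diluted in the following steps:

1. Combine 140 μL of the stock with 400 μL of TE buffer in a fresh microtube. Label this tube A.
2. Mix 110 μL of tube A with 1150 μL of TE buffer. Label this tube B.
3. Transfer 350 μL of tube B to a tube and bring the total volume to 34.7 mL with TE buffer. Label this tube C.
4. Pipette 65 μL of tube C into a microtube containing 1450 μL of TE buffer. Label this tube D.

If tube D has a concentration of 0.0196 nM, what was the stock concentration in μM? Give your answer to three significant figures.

Step 1: 140 μL + 400 μL = 540 μL total → factor 540/140 = 3.8571
Step 2: 110 μL + 1150 μL = 1260 μL total → factor 1260/110 = 11.455
Step 3: 350 μL brought to 34.7 mL → factor 34700/350 = 99.143
Step 4: 65 μL + 1450 μL = 1515 μL total → factor 1515/65 = 23.308
Overall dilution factor = 3.8571 × 11.455 × 99.143 × 23.308 = 1.0209 × 10^5
Stock = 0.0196 nM × 1.0209 × 10^5 = 2001 nM = 2.00 μM

2.00 μM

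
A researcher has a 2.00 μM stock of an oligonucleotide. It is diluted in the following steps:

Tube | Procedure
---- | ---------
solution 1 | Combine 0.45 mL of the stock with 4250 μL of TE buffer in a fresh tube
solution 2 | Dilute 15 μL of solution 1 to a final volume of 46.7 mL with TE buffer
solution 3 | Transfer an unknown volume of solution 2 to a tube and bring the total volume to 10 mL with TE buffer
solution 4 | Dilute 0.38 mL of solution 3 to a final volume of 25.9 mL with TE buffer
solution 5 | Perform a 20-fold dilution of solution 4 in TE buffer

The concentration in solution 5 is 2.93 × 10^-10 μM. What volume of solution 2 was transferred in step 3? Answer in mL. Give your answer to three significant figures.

Step 1: 0.45 mL + 4250 μL = 4.7 mL total → factor 4.7/0.45 = 10.444
Step 2: 15 μL brought to 46.7 mL → factor 46700/15 = 3113.3
Step 3: v brought to 10 mL → factor = 10 mL/v
Step 4: 0.38 mL brought to 25.9 mL → factor 25.9/0.38 = 68.158
Step 5: 20-fold → factor 20
Product of known-step factors = 4.4326 × 10^7
Overall factor = 2.00 μM / (2.93 × 10^-10 μM) = 6.8259 × 10^9
Step-3 factor = 6.8259 × 10^9 / 4.4326 × 10^7 = 153.99
v = 10 mL / 153.99 = 0.0649 mL

0.0649 mL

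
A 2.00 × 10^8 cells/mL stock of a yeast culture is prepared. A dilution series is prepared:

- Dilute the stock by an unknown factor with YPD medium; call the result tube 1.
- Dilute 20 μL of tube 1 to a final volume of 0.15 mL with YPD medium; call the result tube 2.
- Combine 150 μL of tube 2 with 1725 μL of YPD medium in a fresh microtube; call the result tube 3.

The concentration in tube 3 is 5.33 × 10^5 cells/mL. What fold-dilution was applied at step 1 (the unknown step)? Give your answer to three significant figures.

4.00-fold

Step 1: unknown factor x
Step 2: 20 μL brought to 0.15 mL → factor 150/20 = 7.5
Step 3: 150 μL + 1725 μL = 1875 μL total → factor 1875/150 = 12.5
Product of known-step factors = 93.75
Overall factor = 2.00 × 10^8 cells/mL / (5.33 × 10^5 cells/mL) = 375.23
x = 375.23 / 93.75 = 4.00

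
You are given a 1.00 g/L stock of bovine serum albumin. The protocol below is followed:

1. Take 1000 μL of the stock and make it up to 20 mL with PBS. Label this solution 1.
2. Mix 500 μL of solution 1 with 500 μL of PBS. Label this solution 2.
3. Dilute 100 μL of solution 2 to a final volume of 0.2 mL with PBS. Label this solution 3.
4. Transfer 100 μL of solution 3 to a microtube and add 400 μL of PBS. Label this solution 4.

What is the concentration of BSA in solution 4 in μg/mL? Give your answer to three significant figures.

2.50 μg/mL

Step 1: 1000 μL brought to 20 mL → factor 20000/1000 = 20
Step 2: 500 μL + 500 μL = 1000 μL total → factor 1000/500 = 2
Step 3: 100 μL brought to 0.2 mL → factor 200/100 = 2
Step 4: 100 μL + 400 μL = 500 μL total → factor 500/100 = 5
Dilution factor through solution 4 = 20 × 2 × 2 × 5 = 400
[solution 4] = 1.00 g/L / 400 = 0.002500 g/L = 2.50 μg/mL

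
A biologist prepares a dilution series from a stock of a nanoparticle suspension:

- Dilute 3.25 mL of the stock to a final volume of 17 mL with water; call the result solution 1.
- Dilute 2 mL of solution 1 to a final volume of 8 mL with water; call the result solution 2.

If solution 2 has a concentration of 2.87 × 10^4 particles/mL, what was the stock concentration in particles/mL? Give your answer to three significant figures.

Step 1: 3.25 mL brought to 17 mL → factor 17/3.25 = 5.2308
Step 2: 2 mL brought to 8 mL → factor 8/2 = 4
Overall dilution factor = 5.2308 × 4 = 20.923
Stock = 2.87 × 10^4 particles/mL × 20.923 = 6.00 × 10^5 particles/mL

6.00 × 10^5 particles/mL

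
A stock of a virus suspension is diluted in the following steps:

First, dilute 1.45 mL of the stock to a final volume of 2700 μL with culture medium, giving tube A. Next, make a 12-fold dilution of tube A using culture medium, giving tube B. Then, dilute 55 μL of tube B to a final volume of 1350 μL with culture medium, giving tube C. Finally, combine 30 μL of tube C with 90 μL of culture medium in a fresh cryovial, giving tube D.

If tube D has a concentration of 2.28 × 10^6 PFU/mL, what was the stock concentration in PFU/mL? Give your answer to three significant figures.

Step 1: 1.45 mL brought to 2700 μL → factor 2.7/1.45 = 1.8621
Step 2: 12-fold → factor 12
Step 3: 55 μL brought to 1350 μL → factor 1350/55 = 24.545
Step 4: 30 μL + 90 μL = 120 μL total → factor 120/30 = 4
Overall dilution factor = 1.8621 × 12 × 24.545 × 4 = 2193.9
Stock = 2.28 × 10^6 PFU/mL × 2193.9 = 5.00 × 10^9 PFU/mL

5.00 × 10^9 PFU/mL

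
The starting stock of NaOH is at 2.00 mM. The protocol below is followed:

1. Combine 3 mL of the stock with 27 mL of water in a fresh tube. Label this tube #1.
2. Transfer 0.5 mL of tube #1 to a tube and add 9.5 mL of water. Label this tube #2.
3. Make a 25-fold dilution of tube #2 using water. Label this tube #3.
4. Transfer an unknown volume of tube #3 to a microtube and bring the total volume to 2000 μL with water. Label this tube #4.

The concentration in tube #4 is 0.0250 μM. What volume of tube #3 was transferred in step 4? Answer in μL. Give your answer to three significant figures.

125 μL

Step 1: 3 mL + 27 mL = 30 mL total → factor 30/3 = 10
Step 2: 0.5 mL + 9.5 mL = 10 mL total → factor 10/0.5 = 20
Step 3: 25-fold → factor 25
Step 4: v brought to 2000 μL → factor = 2000 μL/v
Product of known-step factors = 5000
Overall factor = 2.00 mM / (0.0250 μM) = 80000
Step-4 factor = 80000 / 5000 = 16
v = 2000 μL / 16 = 125 μL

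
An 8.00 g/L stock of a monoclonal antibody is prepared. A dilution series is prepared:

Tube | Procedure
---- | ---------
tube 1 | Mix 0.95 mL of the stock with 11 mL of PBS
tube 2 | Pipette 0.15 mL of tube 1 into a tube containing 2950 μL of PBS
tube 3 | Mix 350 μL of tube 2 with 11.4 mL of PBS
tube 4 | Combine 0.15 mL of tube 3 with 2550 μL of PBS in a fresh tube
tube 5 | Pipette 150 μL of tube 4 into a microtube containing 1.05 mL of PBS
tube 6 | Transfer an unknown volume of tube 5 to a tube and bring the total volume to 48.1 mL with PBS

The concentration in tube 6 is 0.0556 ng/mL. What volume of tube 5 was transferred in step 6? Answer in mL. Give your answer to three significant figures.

0.420 mL

Step 1: 0.95 mL + 11 mL = 11.95 mL total → factor 11.95/0.95 = 12.579
Step 2: 0.15 mL + 2950 μL = 3.1 mL total → factor 3.1/0.15 = 20.667
Step 3: 350 μL + 11.4 mL = 11750 μL total → factor 11750/350 = 33.571
Step 4: 0.15 mL + 2550 μL = 2.7 mL total → factor 2.7/0.15 = 18
Step 5: 150 μL + 1.05 mL = 1200 μL total → factor 1200/150 = 8
Step 6: v brought to 48.1 mL → factor = 48.1 mL/v
Product of known-step factors = 1.2567 × 10^6
Overall factor = 8.00 g/L / (0.0556 ng/mL) = 1.4388 × 10^8
Step-6 factor = 1.4388 × 10^8 / 1.2567 × 10^6 = 114.49
v = 48.1 mL / 114.49 = 0.420 mL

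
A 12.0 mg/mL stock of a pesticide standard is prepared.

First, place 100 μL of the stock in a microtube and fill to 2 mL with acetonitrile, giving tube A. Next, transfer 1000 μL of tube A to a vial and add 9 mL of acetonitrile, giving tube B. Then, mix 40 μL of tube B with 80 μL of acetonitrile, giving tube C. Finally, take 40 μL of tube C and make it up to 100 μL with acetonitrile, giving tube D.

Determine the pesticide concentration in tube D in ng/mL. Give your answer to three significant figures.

8.00 × 10^3 ng/mL

Step 1: 100 μL brought to 2 mL → factor 2000/100 = 20
Step 2: 1000 μL + 9 mL = 10000 μL total → factor 10000/1000 = 10
Step 3: 40 μL + 80 μL = 120 μL total → factor 120/40 = 3
Step 4: 40 μL brought to 100 μL → factor 100/40 = 2.5
Overall dilution factor = 20 × 10 × 3 × 2.5 = 1500
Final = 12.0 mg/mL / 1500 = 0.008000 mg/mL = 8.00 × 10^3 ng/mL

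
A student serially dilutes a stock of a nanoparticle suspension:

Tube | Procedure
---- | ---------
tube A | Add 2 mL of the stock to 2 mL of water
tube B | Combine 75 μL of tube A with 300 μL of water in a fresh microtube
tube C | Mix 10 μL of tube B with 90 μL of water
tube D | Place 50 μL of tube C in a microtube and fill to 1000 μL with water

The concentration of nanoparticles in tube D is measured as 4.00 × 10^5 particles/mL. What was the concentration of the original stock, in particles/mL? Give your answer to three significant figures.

8.00 × 10^8 particles/mL

Step 1: 2 mL + 2 mL = 4 mL total → factor 4/2 = 2
Step 2: 75 μL + 300 μL = 375 μL total → factor 375/75 = 5
Step 3: 10 μL + 90 μL = 100 μL total → factor 100/10 = 10
Step 4: 50 μL brought to 1000 μL → factor 1000/50 = 20
Overall dilution factor = 2 × 5 × 10 × 20 = 2000
Stock = 4.00 × 10^5 particles/mL × 2000 = 8.00 × 10^8 particles/mL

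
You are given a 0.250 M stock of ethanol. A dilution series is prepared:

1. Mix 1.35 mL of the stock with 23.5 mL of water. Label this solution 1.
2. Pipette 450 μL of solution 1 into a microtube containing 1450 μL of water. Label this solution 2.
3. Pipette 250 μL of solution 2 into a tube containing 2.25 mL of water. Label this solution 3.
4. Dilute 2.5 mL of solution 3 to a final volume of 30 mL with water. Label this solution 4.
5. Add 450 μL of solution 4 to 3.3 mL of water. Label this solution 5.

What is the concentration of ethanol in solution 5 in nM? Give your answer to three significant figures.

Step 1: 1.35 mL + 23.5 mL = 24.85 mL total → factor 24.85/1.35 = 18.407
Step 2: 450 μL + 1450 μL = 1900 μL total → factor 1900/450 = 4.2222
Step 3: 250 μL + 2.25 mL = 2500 μL total → factor 2500/250 = 10
Step 4: 2.5 mL brought to 30 mL → factor 30/2.5 = 12
Step 5: 450 μL + 3.3 mL = 3750 μL total → factor 3750/450 = 8.3333
Overall dilution factor = 18.407 × 4.2222 × 10 × 12 × 8.3333 = 77720
Final = 0.250 M / 77720 = 3.217 × 10^-6 M = 3.22 × 10^3 nM

3.22 × 10^3 nM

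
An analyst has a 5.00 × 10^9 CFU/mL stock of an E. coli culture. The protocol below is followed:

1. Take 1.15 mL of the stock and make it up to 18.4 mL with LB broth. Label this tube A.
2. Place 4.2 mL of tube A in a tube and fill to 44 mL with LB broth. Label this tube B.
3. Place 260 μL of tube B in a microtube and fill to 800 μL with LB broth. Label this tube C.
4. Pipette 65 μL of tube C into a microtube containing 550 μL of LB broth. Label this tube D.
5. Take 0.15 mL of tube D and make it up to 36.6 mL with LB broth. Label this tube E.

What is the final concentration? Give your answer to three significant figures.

4.20 × 10^3 CFU/mL

Step 1: 1.15 mL brought to 18.4 mL → factor 18.4/1.15 = 16
Step 2: 4.2 mL brought to 44 mL → factor 44/4.2 = 10.476
Step 3: 260 μL brought to 800 μL → factor 800/260 = 3.0769
Step 4: 65 μL + 550 μL = 615 μL total → factor 615/65 = 9.4615
Step 5: 0.15 mL brought to 36.6 mL → factor 36.6/0.15 = 244
Overall dilution factor = 16 × 10.476 × 3.0769 × 9.4615 × 244 = 1.1907 × 10^6
Final = 5.00 × 10^9 CFU/mL / 1.1907 × 10^6 = 4.20 × 10^3 CFU/mL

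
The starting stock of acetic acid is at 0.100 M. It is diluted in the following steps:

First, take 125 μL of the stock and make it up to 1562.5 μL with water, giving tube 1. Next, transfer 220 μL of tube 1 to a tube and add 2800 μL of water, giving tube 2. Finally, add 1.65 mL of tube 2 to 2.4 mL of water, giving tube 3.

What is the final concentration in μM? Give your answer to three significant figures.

Step 1: 125 μL brought to 1562.5 μL → factor 1562.5/125 = 12.5
Step 2: 220 μL + 2800 μL = 3020 μL total → factor 3020/220 = 13.727
Step 3: 1.65 mL + 2.4 mL = 4.05 mL total → factor 4.05/1.65 = 2.4545
Overall dilution factor = 12.5 × 13.727 × 2.4545 = 421.18
Final = 0.100 M / 421.18 = 0.0002374 M = 237 μM

237 μM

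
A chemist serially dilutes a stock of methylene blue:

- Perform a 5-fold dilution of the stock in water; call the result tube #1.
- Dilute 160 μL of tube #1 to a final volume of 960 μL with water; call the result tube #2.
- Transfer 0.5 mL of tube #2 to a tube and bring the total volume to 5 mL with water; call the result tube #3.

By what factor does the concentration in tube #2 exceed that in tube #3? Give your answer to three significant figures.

Step 1: 5-fold → factor 5
Step 2: 160 μL brought to 960 μL → factor 960/160 = 6
Step 3: 0.5 mL brought to 5 mL → factor 5/0.5 = 10
Dilution factor to tube #2 = 30; to tube #3 = 300
[tube #2]/[tube #3] = (factor to tube #3)/(factor to tube #2) = 300/30 = 10.0

10.0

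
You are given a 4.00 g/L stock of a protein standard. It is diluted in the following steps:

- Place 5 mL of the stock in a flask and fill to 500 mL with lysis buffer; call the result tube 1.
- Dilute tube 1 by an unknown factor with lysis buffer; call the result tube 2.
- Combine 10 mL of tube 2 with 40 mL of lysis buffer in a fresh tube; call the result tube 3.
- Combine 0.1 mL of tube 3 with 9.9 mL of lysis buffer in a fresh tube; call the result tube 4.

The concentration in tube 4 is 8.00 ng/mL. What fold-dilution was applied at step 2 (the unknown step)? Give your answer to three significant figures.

10.0-fold

Step 1: 5 mL brought to 500 mL → factor 500/5 = 100
Step 2: unknown factor x
Step 3: 10 mL + 40 mL = 50 mL total → factor 50/10 = 5
Step 4: 0.1 mL + 9.9 mL = 10 mL total → factor 10/0.1 = 100
Product of known-step factors = 50000
Overall factor = 4.00 g/L / (8.00 ng/mL) = 5 × 10^5
x = 5 × 10^5 / 50000 = 10.0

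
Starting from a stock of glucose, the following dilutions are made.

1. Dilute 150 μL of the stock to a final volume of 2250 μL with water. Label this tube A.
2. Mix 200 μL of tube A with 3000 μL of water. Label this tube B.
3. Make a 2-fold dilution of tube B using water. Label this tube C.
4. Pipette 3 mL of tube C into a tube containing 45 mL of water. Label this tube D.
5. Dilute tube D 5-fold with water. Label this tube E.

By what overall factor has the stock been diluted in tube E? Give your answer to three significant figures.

Step 1: 150 μL brought to 2250 μL → factor 2250/150 = 15
Step 2: 200 μL + 3000 μL = 3200 μL total → factor 3200/200 = 16
Step 3: 2-fold → factor 2
Step 4: 3 mL + 45 mL = 48 mL total → factor 48/3 = 16
Step 5: 5-fold → factor 5
Overall dilution factor = 15 × 16 × 2 × 16 × 5 = 38400

3.84 × 10^4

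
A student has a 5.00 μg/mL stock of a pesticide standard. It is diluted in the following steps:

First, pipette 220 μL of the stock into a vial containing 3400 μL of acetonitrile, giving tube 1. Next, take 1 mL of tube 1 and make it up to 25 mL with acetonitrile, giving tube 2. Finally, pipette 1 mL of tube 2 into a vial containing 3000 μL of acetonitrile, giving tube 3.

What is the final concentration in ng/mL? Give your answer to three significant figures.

Step 1: 220 μL + 3400 μL = 3620 μL total → factor 3620/220 = 16.455
Step 2: 1 mL brought to 25 mL → factor 25/1 = 25
Step 3: 1 mL + 3000 μL = 4 mL total → factor 4/1 = 4
Overall dilution factor = 16.455 × 25 × 4 = 1645.5
Final = 5.00 μg/mL / 1645.5 = 0.003039 μg/mL = 3.04 ng/mL

3.04 ng/mL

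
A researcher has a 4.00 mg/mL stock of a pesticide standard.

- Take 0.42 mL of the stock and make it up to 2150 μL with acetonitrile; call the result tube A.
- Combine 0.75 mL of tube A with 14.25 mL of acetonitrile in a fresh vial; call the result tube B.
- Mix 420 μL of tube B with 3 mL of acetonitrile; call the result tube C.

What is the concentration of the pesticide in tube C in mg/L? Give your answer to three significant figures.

Step 1: 0.42 mL brought to 2150 μL → factor 2.15/0.42 = 5.119
Step 2: 0.75 mL + 14.25 mL = 15 mL total → factor 15/0.75 = 20
Step 3: 420 μL + 3 mL = 3420 μL total → factor 3420/420 = 8.1429
Overall dilution factor = 5.119 × 20 × 8.1429 = 833.67
Final = 4.00 mg/mL / 833.67 = 0.004798 mg/mL = 4.80 mg/L

4.80 mg/L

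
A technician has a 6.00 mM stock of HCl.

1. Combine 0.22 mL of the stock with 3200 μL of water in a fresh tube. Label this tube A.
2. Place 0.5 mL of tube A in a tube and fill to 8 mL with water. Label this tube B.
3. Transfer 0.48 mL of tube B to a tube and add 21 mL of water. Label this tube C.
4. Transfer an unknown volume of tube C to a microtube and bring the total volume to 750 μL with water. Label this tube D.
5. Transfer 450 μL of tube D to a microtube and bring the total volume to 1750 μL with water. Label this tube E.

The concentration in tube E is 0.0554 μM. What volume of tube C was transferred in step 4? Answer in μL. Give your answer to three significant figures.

300 μL

Step 1: 0.22 mL + 3200 μL = 3.42 mL total → factor 3.42/0.22 = 15.545
Step 2: 0.5 mL brought to 8 mL → factor 8/0.5 = 16
Step 3: 0.48 mL + 21 mL = 21.48 mL total → factor 21.48/0.48 = 44.75
Step 4: v brought to 750 μL → factor = 750 μL/v
Step 5: 450 μL brought to 1750 μL → factor 1750/450 = 3.8889
Product of known-step factors = 43285
Overall factor = 6.00 mM / (0.0554 μM) = 1.083 × 10^5
Step-4 factor = 1.083 × 10^5 / 43285 = 2.5021
v = 750 μL / 2.5021 = 300 μL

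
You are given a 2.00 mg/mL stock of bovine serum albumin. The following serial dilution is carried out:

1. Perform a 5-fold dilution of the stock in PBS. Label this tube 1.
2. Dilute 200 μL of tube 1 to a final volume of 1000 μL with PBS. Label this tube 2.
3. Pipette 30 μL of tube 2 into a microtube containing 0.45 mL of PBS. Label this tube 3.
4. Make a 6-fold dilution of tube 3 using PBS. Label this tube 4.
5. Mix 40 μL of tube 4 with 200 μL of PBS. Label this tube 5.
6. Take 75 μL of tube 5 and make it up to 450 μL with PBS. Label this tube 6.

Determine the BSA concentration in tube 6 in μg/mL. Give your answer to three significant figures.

0.0231 μg/mL

Step 1: 5-fold → factor 5
Step 2: 200 μL brought to 1000 μL → factor 1000/200 = 5
Step 3: 30 μL + 0.45 mL = 480 μL total → factor 480/30 = 16
Step 4: 6-fold → factor 6
Step 5: 40 μL + 200 μL = 240 μL total → factor 240/40 = 6
Step 6: 75 μL brought to 450 μL → factor 450/75 = 6
Overall dilution factor = 5 × 5 × 16 × 6 × 6 × 6 = 86400
Final = 2.00 mg/mL / 86400 = 2.315 × 10^-5 mg/mL = 0.0231 μg/mL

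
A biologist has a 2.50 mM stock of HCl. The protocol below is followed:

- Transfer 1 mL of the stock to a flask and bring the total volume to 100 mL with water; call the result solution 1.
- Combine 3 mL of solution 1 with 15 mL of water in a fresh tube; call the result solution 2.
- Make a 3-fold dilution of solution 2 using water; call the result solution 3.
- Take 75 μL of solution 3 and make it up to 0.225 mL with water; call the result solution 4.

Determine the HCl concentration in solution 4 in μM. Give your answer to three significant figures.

Step 1: 1 mL brought to 100 mL → factor 100/1 = 100
Step 2: 3 mL + 15 mL = 18 mL total → factor 18/3 = 6
Step 3: 3-fold → factor 3
Step 4: 75 μL brought to 0.225 mL → factor 225/75 = 3
Overall dilution factor = 100 × 6 × 3 × 3 = 5400
Final = 2.50 mM / 5400 = 0.0004630 mM = 0.463 μM

0.463 μM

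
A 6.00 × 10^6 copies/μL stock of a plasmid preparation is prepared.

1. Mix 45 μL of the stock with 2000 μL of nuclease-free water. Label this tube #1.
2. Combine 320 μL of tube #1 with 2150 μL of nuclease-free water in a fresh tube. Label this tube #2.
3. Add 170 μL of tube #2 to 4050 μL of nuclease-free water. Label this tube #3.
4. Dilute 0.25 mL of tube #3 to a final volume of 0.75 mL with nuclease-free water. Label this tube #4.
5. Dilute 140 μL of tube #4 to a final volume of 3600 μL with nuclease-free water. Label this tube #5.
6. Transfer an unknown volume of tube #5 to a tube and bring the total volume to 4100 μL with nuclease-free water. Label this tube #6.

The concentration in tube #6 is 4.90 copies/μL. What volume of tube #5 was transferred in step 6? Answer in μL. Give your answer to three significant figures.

2.25 × 10^3 μL

Step 1: 45 μL + 2000 μL = 2045 μL total → factor 2045/45 = 45.444
Step 2: 320 μL + 2150 μL = 2470 μL total → factor 2470/320 = 7.7188
Step 3: 170 μL + 4050 μL = 4220 μL total → factor 4220/170 = 24.824
Step 4: 0.25 mL brought to 0.75 mL → factor 0.75/0.25 = 3
Step 5: 140 μL brought to 3600 μL → factor 3600/140 = 25.714
Step 6: v brought to 4100 μL → factor = 4100 μL/v
Product of known-step factors = 6.7172 × 10^5
Overall factor = 6.00 × 10^6 copies/μL / (4.90 copies/μL) = 1.2245 × 10^6
Step-6 factor = 1.2245 × 10^6 / 6.7172 × 10^5 = 1.8229
v = 4100 μL / 1.8229 = 2.25 × 10^3 μL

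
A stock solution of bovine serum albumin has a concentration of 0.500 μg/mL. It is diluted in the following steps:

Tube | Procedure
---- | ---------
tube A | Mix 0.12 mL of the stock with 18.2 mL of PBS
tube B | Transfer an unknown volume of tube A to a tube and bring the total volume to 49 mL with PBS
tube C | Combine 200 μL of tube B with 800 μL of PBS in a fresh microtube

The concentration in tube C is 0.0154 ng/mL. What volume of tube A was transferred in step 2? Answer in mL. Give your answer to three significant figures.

Step 1: 0.12 mL + 18.2 mL = 18.32 mL total → factor 18.32/0.12 = 152.67
Step 2: v brought to 49 mL → factor = 49 mL/v
Step 3: 200 μL + 800 μL = 1000 μL total → factor 1000/200 = 5
Product of known-step factors = 763.33
Overall factor = 0.500 μg/mL / (0.0154 ng/mL) = 32468
Step-2 factor = 32468 / 763.33 = 42.534
v = 49 mL / 42.534 = 1.15 mL

1.15 mL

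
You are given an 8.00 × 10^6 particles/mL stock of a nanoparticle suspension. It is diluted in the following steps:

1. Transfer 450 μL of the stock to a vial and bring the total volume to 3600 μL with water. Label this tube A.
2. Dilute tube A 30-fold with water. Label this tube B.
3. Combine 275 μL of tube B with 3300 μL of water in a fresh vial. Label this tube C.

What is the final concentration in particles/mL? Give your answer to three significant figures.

2.56 × 10^3 particles/mL

Step 1: 450 μL brought to 3600 μL → factor 3600/450 = 8
Step 2: 30-fold → factor 30
Step 3: 275 μL + 3300 μL = 3575 μL total → factor 3575/275 = 13
Overall dilution factor = 8 × 30 × 13 = 3120
Final = 8.00 × 10^6 particles/mL / 3120 = 2.56 × 10^3 particles/mL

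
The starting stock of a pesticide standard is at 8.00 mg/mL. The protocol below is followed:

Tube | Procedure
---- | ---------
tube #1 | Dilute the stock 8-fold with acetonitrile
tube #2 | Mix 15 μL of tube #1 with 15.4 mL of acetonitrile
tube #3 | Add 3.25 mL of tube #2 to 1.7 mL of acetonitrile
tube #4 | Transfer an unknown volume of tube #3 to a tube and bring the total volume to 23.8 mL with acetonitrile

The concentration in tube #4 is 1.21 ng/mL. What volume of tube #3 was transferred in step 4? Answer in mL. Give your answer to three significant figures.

Step 1: 8-fold → factor 8
Step 2: 15 μL + 15.4 mL = 15415 μL total → factor 15415/15 = 1027.7
Step 3: 3.25 mL + 1.7 mL = 4.95 mL total → factor 4.95/3.25 = 1.5231
Step 4: v brought to 23.8 mL → factor = 23.8 mL/v
Product of known-step factors = 12522
Overall factor = 8.00 mg/mL / (1.21 ng/mL) = 6.6116 × 10^6
Step-4 factor = 6.6116 × 10^6 / 12522 = 528.01
v = 23.8 mL / 528.01 = 0.0451 mL

0.0451 mL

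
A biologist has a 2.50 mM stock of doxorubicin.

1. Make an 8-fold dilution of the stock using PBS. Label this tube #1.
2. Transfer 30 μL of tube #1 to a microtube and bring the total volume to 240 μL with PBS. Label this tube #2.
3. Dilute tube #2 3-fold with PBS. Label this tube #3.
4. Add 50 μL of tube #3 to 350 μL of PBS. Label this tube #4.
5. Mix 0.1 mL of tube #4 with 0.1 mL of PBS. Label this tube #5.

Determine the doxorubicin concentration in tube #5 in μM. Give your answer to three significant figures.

0.814 μM

Step 1: 8-fold → factor 8
Step 2: 30 μL brought to 240 μL → factor 240/30 = 8
Step 3: 3-fold → factor 3
Step 4: 50 μL + 350 μL = 400 μL total → factor 400/50 = 8
Step 5: 0.1 mL + 0.1 mL = 0.2 mL total → factor 0.2/0.1 = 2
Overall dilution factor = 8 × 8 × 3 × 8 × 2 = 3072
Final = 2.50 mM / 3072 = 0.0008138 mM = 0.814 μM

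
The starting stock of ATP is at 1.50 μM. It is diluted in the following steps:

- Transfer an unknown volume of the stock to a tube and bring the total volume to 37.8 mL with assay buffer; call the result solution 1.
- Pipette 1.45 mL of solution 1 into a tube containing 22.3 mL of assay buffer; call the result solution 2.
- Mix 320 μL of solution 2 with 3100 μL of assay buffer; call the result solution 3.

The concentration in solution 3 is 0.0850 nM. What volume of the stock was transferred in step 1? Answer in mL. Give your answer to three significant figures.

Step 1: v brought to 37.8 mL → factor = 37.8 mL/v
Step 2: 1.45 mL + 22.3 mL = 23.75 mL total → factor 23.75/1.45 = 16.379
Step 3: 320 μL + 3100 μL = 3420 μL total → factor 3420/320 = 10.688
Product of known-step factors = 175.05
Overall factor = 1.50 μM / (0.0850 nM) = 17647
Step-1 factor = 17647 / 175.05 = 100.81
v = 37.8 mL / 100.81 = 0.375 mL

0.375 mL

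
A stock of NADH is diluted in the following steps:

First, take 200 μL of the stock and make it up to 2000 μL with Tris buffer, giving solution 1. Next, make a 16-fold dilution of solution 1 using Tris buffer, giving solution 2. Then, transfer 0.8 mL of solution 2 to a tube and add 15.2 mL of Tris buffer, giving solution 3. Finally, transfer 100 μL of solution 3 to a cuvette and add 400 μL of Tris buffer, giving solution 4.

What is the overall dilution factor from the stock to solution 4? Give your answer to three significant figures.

1.60 × 10^4

Step 1: 200 μL brought to 2000 μL → factor 2000/200 = 10
Step 2: 16-fold → factor 16
Step 3: 0.8 mL + 15.2 mL = 16 mL total → factor 16/0.8 = 20
Step 4: 100 μL + 400 μL = 500 μL total → factor 500/100 = 5
Overall dilution factor = 10 × 16 × 20 × 5 = 16000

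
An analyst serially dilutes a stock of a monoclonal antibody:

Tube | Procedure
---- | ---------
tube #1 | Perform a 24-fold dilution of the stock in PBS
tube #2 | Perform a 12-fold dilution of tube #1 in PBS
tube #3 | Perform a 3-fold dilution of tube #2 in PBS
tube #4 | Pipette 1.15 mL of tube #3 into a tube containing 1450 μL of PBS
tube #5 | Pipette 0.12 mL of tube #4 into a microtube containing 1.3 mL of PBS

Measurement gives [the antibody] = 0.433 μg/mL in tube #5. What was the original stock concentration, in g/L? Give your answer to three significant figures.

10.0 g/L

Step 1: 24-fold → factor 24
Step 2: 12-fold → factor 12
Step 3: 3-fold → factor 3
Step 4: 1.15 mL + 1450 μL = 2.6 mL total → factor 2.6/1.15 = 2.2609
Step 5: 0.12 mL + 1.3 mL = 1.42 mL total → factor 1.42/0.12 = 11.833
Overall dilution factor = 24 × 12 × 3 × 2.2609 × 11.833 = 23115
Stock = 0.433 μg/mL × 23115 = 1.001 × 10^4 μg/mL = 10.0 g/L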